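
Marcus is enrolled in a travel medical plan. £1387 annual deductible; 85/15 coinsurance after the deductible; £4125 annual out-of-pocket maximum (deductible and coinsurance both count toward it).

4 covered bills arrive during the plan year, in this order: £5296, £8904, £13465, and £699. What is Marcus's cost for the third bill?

Claim 1 — £5296: deductible takes £1387, £3909 remains; coinsurance £3909 × 15% = £586.35. Traveler pays £1973.35; OOP now £1973.35.
Claim 2 — £8904: deductible already satisfied, so traveler's share is 15% × £8904 = £1335.60. Cost to traveler: £1335.60. OOP to date £3308.95.
Claim 3 — £13465: deductible already satisfied, so traveler's share is 15% × £13465 = £2019.75. That would push OOP to £5328.70, over the £4125 cap, so traveler pays £4125 − £3308.95 = £816.05.

£816.05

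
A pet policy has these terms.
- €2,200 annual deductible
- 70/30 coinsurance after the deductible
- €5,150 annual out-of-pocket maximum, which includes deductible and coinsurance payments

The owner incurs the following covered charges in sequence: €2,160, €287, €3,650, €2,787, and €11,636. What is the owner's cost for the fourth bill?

€836.10

Claim 1 — €2,160: fully absorbed by the deductible. Cost to owner: €2,160. OOP to date €2,160.
Claim 2 — €287: deductible takes €40, €247 remains; owner's 30% is €74.10. Owner pays €114.10; OOP now €2,274.10.
Claim 3 — €3,650: 30% coinsurance on €3,650 = €1,095. Owner pays €1,095; OOP now €3,369.10.
Claim 4 — €2,787: 30% coinsurance on €2,787 = €836.10. Owner pays €836.10; OOP now €4,205.20.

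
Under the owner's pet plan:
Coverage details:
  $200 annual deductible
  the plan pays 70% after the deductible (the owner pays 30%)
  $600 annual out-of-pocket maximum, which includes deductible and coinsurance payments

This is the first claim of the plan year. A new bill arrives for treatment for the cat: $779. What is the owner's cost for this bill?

$373.70

Nothing has been paid toward the $200 deductible, so the first $200 of this charge is applied there.
That leaves $779 − $200 = $579 for coinsurance.
30% of $579 = $173.70 falls to the owner.
So the owner owes $200 + $173.70 = $373.70 before any cap.
Cumulative spending $0 + $373.70 = $373.70 stays under the $600 maximum.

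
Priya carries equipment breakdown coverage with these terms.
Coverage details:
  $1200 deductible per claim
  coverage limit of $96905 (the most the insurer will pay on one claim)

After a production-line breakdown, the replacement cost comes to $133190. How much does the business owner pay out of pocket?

Less the $1200 deductible: $133190 − $1200 = $131990.
Since $131990 > $96905, the payout is capped at $96905.
Out of pocket: $133190 − $96905 = $36285.

$36285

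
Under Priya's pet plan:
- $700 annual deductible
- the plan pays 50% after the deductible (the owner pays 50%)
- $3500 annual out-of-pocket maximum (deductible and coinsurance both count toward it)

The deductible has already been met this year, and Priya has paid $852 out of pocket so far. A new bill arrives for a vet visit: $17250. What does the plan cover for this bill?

With the deductible met, the entire $17250 is subject to coinsurance.
50% of $17250 = $8625 falls to the owner.
Year-to-date out-of-pocket would reach $852 + $8625 = $9477, above the $3500 maximum, so the owner pays only $3500 − $852 = $2648.
The insurer covers the remainder: $17250 − $2648 = $14602.

$14602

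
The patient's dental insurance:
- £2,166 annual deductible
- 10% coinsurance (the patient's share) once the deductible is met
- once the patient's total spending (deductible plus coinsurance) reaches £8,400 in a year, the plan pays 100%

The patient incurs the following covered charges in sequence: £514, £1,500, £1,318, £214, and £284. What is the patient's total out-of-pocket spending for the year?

£2,332.40

Bill 1, £514: all of it applies to the deductible. Patient owes £514 (running OOP £514).
Bill 2, £1,500: all of it applies to the deductible. Patient owes £1,500 (running OOP £2,014).
Bill 3, £1,318: £152 to deductible, leaving £1,166; 10% of £1,166 = £116.60. Cost to patient: £268.60. OOP to date £2,282.60.
Bill 4, £214: deductible already satisfied, so patient's share is 10% × £214 = £21.40. Patient owes £21.40 (running OOP £2,304).
Bill 5, £284: 10% coinsurance on £284 = £28.40. Patient pays £28.40; OOP now £2,332.40.
Summing the patient's payments: £514 + £1,500 + £268.60 + £21.40 + £28.40 = £2,332.40.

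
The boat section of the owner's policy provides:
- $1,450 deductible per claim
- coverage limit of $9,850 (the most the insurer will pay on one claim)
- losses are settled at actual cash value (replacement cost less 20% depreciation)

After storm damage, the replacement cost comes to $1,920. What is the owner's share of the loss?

Depreciate 20%: the covered value is $1,920 × 0.8 = $1,536.
Subtract the deductible: $1,536 − $1,450 = $86.
$86 is within the $9,850 limit, so the insurer pays $86.
Out of pocket: $1,920 − $86 = $1,834.

$1,834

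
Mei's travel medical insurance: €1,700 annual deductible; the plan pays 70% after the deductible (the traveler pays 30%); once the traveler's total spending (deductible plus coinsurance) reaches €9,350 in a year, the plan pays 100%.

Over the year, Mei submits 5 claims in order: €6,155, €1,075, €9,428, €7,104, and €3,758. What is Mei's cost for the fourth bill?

Bill 1, €6,155: €1,700 to deductible, leaving €4,455; traveler's 30% is €1,336.50. Cost to traveler: €3,036.50. OOP to date €3,036.50.
Bill 2, €1,075: 30% coinsurance on €1,075 = €322.50. Cost to traveler: €322.50. OOP to date €3,359.
Bill 3, €9,428: deductible met; 30% of €9,428 = €2,828.40. Traveler owes €2,828.40 (running OOP €6,187.40).
Bill 4, €7,104: 30% coinsurance on €7,104 = €2,131.20. Cost to traveler: €2,131.20. OOP to date €8,318.60.

€2,131.20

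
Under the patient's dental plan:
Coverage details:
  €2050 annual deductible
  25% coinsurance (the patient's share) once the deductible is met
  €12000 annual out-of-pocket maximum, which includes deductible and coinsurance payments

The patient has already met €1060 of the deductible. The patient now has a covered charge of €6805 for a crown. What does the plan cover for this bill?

€4361.25

Remaining deductible: €2050 − €1060 = €990.
After the €990 deductible portion, €6805 − €990 = €5815 is subject to coinsurance.
Coinsurance: €5815 × 25% = €1453.75.
Patient responsibility before any cap: €990 + €1453.75 = €2443.75.
Cumulative spending €1060 + €2443.75 = €3503.75 stays under the €12000 maximum.
The insurer covers the remainder: €6805 − €2443.75 = €4361.25.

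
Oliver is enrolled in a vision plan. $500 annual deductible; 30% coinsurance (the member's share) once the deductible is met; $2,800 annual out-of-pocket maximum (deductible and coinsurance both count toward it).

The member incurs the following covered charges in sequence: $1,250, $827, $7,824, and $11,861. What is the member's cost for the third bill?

$1,826.90

Bill 1, $1,250: deductible takes $500, $750 remains; coinsurance $750 × 30% = $225. Member pays $725; OOP now $725.
Bill 2, $827: 30% coinsurance on $827 = $248.10. Member pays $248.10; OOP now $973.10.
Bill 3, $7,824: 30% coinsurance on $7,824 = $2,347.20. Adding that to $973.10 gives $3,320.30, past the $2,800 cap; member pays only $2,800 − $973.10 = $1,826.90.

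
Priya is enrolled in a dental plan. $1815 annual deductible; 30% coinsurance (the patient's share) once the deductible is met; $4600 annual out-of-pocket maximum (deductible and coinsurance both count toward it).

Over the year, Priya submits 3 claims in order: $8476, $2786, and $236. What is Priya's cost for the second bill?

Claim 1 — $8476: $1815 to deductible, leaving $6661; patient's 30% is $1998.30. Patient owes $3813.30 (running OOP $3813.30).
Claim 2 — $2786: deductible already satisfied, so patient's share is 30% × $2786 = $835.80. That would push OOP to $4649.10, over the $4600 cap, so patient pays $4600 − $3813.30 = $786.70.

$786.70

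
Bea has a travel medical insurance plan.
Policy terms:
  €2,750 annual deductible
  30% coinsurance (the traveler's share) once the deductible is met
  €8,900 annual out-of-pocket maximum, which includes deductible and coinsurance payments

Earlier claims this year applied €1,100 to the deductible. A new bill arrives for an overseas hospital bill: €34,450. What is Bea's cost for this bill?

Remaining deductible: €2,750 − €1,100 = €1,650.
After the €1,650 deductible portion, €34,450 − €1,650 = €32,800 is subject to coinsurance.
Coinsurance: €32,800 × 30% = €9,840.
So the traveler owes €1,650 + €9,840 = €11,490 before any cap.
Year-to-date out-of-pocket would reach €1,100 + €11,490 = €12,590, above the €8,900 maximum, so the traveler pays only €8,900 − €1,100 = €7,800.

€7,800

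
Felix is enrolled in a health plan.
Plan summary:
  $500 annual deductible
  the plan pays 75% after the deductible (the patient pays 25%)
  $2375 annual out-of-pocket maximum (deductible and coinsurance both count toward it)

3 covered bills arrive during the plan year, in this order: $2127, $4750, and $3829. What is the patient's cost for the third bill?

#1 ($2127): $500 to deductible, leaving $1627; coinsurance $1627 × 25% = $406.75. Cost to patient: $906.75. OOP to date $906.75.
#2 ($4750): 25% coinsurance on $4750 = $1187.50. Patient owes $1187.50 (running OOP $2094.25).
#3 ($3829): deductible met; 25% of $3829 = $957.25. OOP would hit $3051.50 > $2375, so the cap limits the patient to $2375 − $2094.25 = $280.75.

$280.75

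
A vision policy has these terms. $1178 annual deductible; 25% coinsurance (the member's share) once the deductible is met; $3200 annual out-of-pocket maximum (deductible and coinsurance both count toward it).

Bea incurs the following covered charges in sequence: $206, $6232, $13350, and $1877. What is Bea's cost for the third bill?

$707

Claim 1 ($206): fully absorbed by the deductible. Member owes $206 (running OOP $206).
Claim 2 ($6232): $972 finishes the deductible; $5260 goes to coinsurance; 25% of $5260 = $1315. Member pays $2287; OOP now $2493.
Claim 3 ($13350): deductible met; 25% of $13350 = $3337.50. OOP would hit $5830.50 > $3200, so the cap limits the member to $3200 − $2493 = $707.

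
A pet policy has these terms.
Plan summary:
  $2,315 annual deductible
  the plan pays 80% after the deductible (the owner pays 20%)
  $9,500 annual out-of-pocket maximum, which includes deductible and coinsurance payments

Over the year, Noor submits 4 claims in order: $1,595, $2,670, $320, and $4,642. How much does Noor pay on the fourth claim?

Claim 1 — $1,595: fully absorbed by the deductible. Cost to owner: $1,595. OOP to date $1,595.
Claim 2 — $2,670: $720 finishes the deductible; $1,950 goes to coinsurance; owner's 20% is $390. Owner pays $1,110; OOP now $2,705.
Claim 3 — $320: 20% coinsurance on $320 = $64. Owner pays $64; OOP now $2,769.
Claim 4 — $4,642: deductible already satisfied, so owner's share is 20% × $4,642 = $928.40. Owner owes $928.40 (running OOP $3,697.40).

$928.40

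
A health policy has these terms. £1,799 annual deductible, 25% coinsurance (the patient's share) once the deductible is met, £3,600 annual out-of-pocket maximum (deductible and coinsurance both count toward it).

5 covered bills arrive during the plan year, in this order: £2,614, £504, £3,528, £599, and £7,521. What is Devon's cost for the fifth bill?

Bill 1, £2,614: deductible takes £1,799, £815 remains; coinsurance £815 × 25% = £203.75. Patient pays £2,002.75; OOP now £2,002.75.
Bill 2, £504: 25% coinsurance on £504 = £126. Patient pays £126; OOP now £2,128.75.
Bill 3, £3,528: deductible met; 25% of £3,528 = £882. Patient pays £882; OOP now £3,010.75.
Bill 4, £599: 25% coinsurance on £599 = £149.75. Cost to patient: £149.75. OOP to date £3,160.50.
Bill 5, £7,521: 25% coinsurance on £7,521 = £1,880.25. Adding that to £3,160.50 gives £5,040.75, past the £3,600 cap; patient pays only £3,600 − £3,160.50 = £439.50.

£439.50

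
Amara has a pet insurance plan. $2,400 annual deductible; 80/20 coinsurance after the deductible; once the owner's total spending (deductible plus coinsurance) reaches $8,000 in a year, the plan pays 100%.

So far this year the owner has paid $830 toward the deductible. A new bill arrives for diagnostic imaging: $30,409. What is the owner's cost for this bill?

Remaining deductible: $2,400 − $830 = $1,570.
After the $1,570 deductible portion, $30,409 − $1,570 = $28,839 is subject to coinsurance.
Owner's 20% share of $28,839 is $5,767.80.
Owner responsibility before any cap: $1,570 + $5,767.80 = $7,337.80.
That would bring total out-of-pocket to $8,167.80, past the $8,000 cap. The owner is capped at $8,000 − $830 = $7,170 on this claim.

$7,170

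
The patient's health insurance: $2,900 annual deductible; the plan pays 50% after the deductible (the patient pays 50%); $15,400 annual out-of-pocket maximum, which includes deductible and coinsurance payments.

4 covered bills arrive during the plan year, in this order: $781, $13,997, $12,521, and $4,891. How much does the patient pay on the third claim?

Claim 1 — $781: all of it applies to the deductible. Patient owes $781 (running OOP $781).
Claim 2 — $13,997: $2,119 to deductible, leaving $11,878; coinsurance $11,878 × 50% = $5,939. Patient owes $8,058 (running OOP $8,839).
Claim 3 — $12,521: deductible already satisfied, so patient's share is 50% × $12,521 = $6,260.50. Patient pays $6,260.50; OOP now $15,099.50.

$6,260.50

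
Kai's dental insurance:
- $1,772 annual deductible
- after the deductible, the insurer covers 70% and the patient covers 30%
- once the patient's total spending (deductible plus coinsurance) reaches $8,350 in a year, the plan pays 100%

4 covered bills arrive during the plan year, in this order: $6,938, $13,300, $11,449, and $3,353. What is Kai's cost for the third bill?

$1,038.20

Bill 1, $6,938: $1,772 finishes the deductible; $5,166 goes to coinsurance; coinsurance $5,166 × 30% = $1,549.80. Cost to patient: $3,321.80. OOP to date $3,321.80.
Bill 2, $13,300: deductible met; 30% of $13,300 = $3,990. Patient pays $3,990; OOP now $7,311.80.
Bill 3, $11,449: deductible already satisfied, so patient's share is 30% × $11,449 = $3,434.70. OOP would hit $10,746.50 > $8,350, so the cap limits the patient to $8,350 − $7,311.80 = $1,038.20.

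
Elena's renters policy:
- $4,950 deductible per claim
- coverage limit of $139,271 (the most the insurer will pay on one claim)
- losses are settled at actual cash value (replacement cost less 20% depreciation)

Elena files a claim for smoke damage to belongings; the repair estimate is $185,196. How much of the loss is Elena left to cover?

$45,925

Actual cash value after 20% depreciation: $185,196 × 80% = $148,156.80.
After the deductible, $148,156.80 − $4,950 = $143,206.80 remains.
$143,206.80 exceeds the $139,271 limit, so the insurer pays the limit: $139,271.
Out of pocket: $185,196 − $139,271 = $45,925.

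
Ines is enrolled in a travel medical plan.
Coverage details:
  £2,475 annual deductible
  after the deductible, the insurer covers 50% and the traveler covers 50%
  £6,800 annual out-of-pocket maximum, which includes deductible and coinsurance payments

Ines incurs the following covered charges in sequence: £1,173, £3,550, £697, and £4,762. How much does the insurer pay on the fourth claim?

Claim 1 — £1,173: all of it applies to the deductible. Traveler pays £1,173; OOP now £1,173. Plan pays £1,173 − £1,173 = £0.
Claim 2 — £3,550: deductible takes £1,302, £2,248 remains; coinsurance £2,248 × 50% = £1,124. Cost to traveler: £2,426. OOP to date £3,599. Insurer: £3,550 − £2,426 = £1,124.
Claim 3 — £697: 50% coinsurance on £697 = £348.50. Cost to traveler: £348.50. OOP to date £3,947.50. Insurer: £697 − £348.50 = £348.50.
Claim 4 — £4,762: deductible met; 50% of £4,762 = £2,381. Traveler owes £2,381 (running OOP £6,328.50). Plan pays £4,762 − £2,381 = £2,381.

£2,381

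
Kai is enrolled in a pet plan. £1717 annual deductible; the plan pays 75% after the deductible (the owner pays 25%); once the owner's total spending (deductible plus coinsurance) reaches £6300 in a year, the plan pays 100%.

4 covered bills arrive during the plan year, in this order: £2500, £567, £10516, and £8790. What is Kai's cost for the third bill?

£2629

Claim 1 — £2500: £1717 to deductible, leaving £783; owner's 25% is £195.75. Cost to owner: £1912.75. OOP to date £1912.75.
Claim 2 — £567: 25% coinsurance on £567 = £141.75. Cost to owner: £141.75. OOP to date £2054.50.
Claim 3 — £10516: deductible met; 25% of £10516 = £2629. Owner owes £2629 (running OOP £4683.50).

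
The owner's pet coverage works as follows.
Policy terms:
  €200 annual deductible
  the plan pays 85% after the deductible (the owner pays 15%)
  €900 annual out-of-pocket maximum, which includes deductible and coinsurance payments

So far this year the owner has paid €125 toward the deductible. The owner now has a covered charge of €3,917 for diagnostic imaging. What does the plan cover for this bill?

€3,265.70

Remaining deductible: €200 − €125 = €75.
That leaves €3,917 − €75 = €3,842 for coinsurance.
Owner's 15% share of €3,842 is €576.30.
That puts the owner's cost at €75 + €576.30 = €651.30 before any cap.
Total out-of-pocket so far would be €125 + €651.30 = €776.30, below the €900 cap — no reduction.
Insurer pays the balance: €3,917 − €651.30 = €3,265.70.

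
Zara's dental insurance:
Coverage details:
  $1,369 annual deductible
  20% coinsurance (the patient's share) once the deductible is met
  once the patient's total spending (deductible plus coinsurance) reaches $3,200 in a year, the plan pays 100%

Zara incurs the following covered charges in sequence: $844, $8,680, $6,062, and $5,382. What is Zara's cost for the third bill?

$200

Claim 1 — $844: fully absorbed by the deductible. Patient pays $844; OOP now $844.
Claim 2 — $8,680: deductible takes $525, $8,155 remains; patient's 20% is $1,631. Cost to patient: $2,156. OOP to date $3,000.
Claim 3 — $6,062: deductible met; 20% of $6,062 = $1,212.40. Adding that to $3,000 gives $4,212.40, past the $3,200 cap; patient pays only $3,200 − $3,000 = $200.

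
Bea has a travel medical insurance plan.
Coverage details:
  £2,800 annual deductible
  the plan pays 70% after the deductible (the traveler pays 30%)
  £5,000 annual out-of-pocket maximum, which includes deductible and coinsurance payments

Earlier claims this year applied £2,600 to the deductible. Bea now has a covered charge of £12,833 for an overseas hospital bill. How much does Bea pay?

£2,400

£2,600 of the £2,800 deductible is already met, leaving £200.
That leaves £12,833 − £200 = £12,633 for coinsurance.
Traveler's 30% share of £12,633 is £3,789.90.
That puts the traveler's cost at £200 + £3,789.90 = £3,989.90 before any cap.
That would bring total out-of-pocket to £6,589.90, past the £5,000 cap. The traveler is capped at £5,000 − £2,600 = £2,400 on this claim.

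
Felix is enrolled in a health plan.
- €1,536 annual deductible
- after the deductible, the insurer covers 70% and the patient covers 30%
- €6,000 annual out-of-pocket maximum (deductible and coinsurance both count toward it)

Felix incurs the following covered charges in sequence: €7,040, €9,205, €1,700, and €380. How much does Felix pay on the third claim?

€51.30

Bill 1, €7,040: €1,536 finishes the deductible; €5,504 goes to coinsurance; patient's 30% is €1,651.20. Cost to patient: €3,187.20. OOP to date €3,187.20.
Bill 2, €9,205: 30% coinsurance on €9,205 = €2,761.50. Patient owes €2,761.50 (running OOP €5,948.70).
Bill 3, €1,700: deductible already satisfied, so patient's share is 30% × €1,700 = €510. OOP would hit €6,458.70 > €6,000, so the cap limits the patient to €6,000 − €5,948.70 = €51.30.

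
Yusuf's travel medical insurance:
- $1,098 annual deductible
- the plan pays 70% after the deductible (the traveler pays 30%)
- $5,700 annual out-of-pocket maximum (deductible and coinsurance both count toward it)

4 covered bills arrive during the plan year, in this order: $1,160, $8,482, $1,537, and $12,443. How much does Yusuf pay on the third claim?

Claim 1 — $1,160: deductible takes $1,098, $62 remains; coinsurance $62 × 30% = $18.60. Traveler pays $1,116.60; OOP now $1,116.60.
Claim 2 — $8,482: deductible met; 30% of $8,482 = $2,544.60. Cost to traveler: $2,544.60. OOP to date $3,661.20.
Claim 3 — $1,537: deductible already satisfied, so traveler's share is 30% × $1,537 = $461.10. Traveler owes $461.10 (running OOP $4,122.30).

$461.10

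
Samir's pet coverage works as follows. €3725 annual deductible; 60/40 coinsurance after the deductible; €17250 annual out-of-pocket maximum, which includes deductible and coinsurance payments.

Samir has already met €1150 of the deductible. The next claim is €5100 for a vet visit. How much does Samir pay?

Deductible still to meet: €3725 − €1150 = €2575.
After the €2575 deductible portion, €5100 − €2575 = €2525 is subject to coinsurance.
Owner's 40% share of €2525 is €1010.
Owner responsibility before any cap: €2575 + €1010 = €3585.
Cumulative spending €1150 + €3585 = €4735 stays under the €17250 maximum.

€3585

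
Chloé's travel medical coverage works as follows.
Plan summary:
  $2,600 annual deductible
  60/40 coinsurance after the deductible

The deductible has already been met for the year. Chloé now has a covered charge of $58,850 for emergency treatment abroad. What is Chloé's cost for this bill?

The deductible is already satisfied, so the full bill goes to coinsurance.
40% of $58,850 = $23,540 falls to the traveler.

$23,540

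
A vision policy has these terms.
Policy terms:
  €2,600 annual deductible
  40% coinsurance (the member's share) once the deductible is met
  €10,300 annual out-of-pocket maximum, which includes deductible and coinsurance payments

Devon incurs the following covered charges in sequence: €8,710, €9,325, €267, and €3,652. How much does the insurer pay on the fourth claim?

€2,232.80

Bill 1, €8,710: €2,600 to deductible, leaving €6,110; member's 40% is €2,444. Cost to member: €5,044. OOP to date €5,044. Insurer: €8,710 − €5,044 = €3,666.
Bill 2, €9,325: 40% coinsurance on €9,325 = €3,730. Member pays €3,730; OOP now €8,774. Plan pays €9,325 − €3,730 = €5,595.
Bill 3, €267: deductible already satisfied, so member's share is 40% × €267 = €106.80. Member pays €106.80; OOP now €8,880.80. Plan pays €267 − €106.80 = €160.20.
Bill 4, €3,652: deductible already satisfied, so member's share is 40% × €3,652 = €1,460.80. Adding that to €8,880.80 gives €10,341.60, past the €10,300 cap; member pays only €10,300 − €8,880.80 = €1,419.20. Insurer: €3,652 − €1,419.20 = €2,232.80.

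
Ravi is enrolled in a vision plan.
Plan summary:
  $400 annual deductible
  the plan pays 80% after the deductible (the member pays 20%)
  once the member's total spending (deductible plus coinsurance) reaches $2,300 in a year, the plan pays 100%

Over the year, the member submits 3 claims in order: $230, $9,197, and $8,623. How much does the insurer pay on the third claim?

$8,528.40

Bill 1, $230: all of it applies to the deductible. Member pays $230; OOP now $230. Plan pays $230 − $230 = $0.
Bill 2, $9,197: $170 to deductible, leaving $9,027; coinsurance $9,027 × 20% = $1,805.40. Cost to member: $1,975.40. OOP to date $2,205.40. Plan pays $9,197 − $1,975.40 = $7,221.60.
Bill 3, $8,623: deductible met; 20% of $8,623 = $1,724.60. OOP would hit $3,930 > $2,300, so the cap limits the member to $2,300 − $2,205.40 = $94.60. Plan pays $8,623 − $94.60 = $8,528.40.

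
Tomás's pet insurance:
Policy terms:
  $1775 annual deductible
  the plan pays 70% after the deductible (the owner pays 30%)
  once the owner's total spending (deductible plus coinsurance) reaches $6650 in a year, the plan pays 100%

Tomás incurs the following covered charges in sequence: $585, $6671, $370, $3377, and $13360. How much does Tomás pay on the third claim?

#1 ($585): all of it applies to the deductible. Owner pays $585; OOP now $585.
#2 ($6671): $1190 finishes the deductible; $5481 goes to coinsurance; owner's 30% is $1644.30. Cost to owner: $2834.30. OOP to date $3419.30.
#3 ($370): 30% coinsurance on $370 = $111. Cost to owner: $111. OOP to date $3530.30.

$111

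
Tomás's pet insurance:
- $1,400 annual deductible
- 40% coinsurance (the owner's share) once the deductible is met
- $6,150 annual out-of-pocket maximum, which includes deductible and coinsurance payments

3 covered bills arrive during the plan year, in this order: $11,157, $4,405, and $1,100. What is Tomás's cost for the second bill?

Claim 1 — $11,157: $1,400 finishes the deductible; $9,757 goes to coinsurance; coinsurance $9,757 × 40% = $3,902.80. Owner owes $5,302.80 (running OOP $5,302.80).
Claim 2 — $4,405: deductible met; 40% of $4,405 = $1,762. That would push OOP to $7,064.80, over the $6,150 cap, so owner pays $6,150 − $5,302.80 = $847.20.

$847.20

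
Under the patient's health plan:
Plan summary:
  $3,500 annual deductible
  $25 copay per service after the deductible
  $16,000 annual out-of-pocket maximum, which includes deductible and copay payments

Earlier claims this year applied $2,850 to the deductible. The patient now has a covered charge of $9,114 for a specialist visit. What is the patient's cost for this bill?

Deductible still to meet: $3,500 − $2,850 = $650.
The remaining $8,464 (= $9,114 − $650) moves to the copay.
Copay on this service: $25.
Patient responsibility before any cap: $650 + $25 = $675.
Total out-of-pocket so far would be $2,850 + $675 = $3,525, below the $16,000 cap — no reduction.

$675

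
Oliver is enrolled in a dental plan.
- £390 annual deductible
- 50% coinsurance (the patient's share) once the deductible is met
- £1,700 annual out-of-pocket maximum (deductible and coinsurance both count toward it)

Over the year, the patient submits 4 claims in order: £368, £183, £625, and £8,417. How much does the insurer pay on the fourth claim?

Bill 1, £368: all of it applies to the deductible. Patient owes £368 (running OOP £368). Insurer: £368 − £368 = £0.
Bill 2, £183: £22 finishes the deductible; £161 goes to coinsurance; 50% of £161 = £80.50. Patient pays £102.50; OOP now £470.50. Plan pays £183 − £102.50 = £80.50.
Bill 3, £625: 50% coinsurance on £625 = £312.50. Patient owes £312.50 (running OOP £783). Plan pays £625 − £312.50 = £312.50.
Bill 4, £8,417: deductible already satisfied, so patient's share is 50% × £8,417 = £4,208.50. Adding that to £783 gives £4,991.50, past the £1,700 cap; patient pays only £1,700 − £783 = £917. Insurer: £8,417 − £917 = £7,500.

£7,500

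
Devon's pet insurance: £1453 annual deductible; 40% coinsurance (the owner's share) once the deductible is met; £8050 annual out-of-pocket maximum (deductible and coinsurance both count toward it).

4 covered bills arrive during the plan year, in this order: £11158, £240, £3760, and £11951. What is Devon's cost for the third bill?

£1504

#1 (£11158): £1453 to deductible, leaving £9705; coinsurance £9705 × 40% = £3882. Cost to owner: £5335. OOP to date £5335.
#2 (£240): deductible already satisfied, so owner's share is 40% × £240 = £96. Cost to owner: £96. OOP to date £5431.
#3 (£3760): deductible already satisfied, so owner's share is 40% × £3760 = £1504. Owner owes £1504 (running OOP £6935).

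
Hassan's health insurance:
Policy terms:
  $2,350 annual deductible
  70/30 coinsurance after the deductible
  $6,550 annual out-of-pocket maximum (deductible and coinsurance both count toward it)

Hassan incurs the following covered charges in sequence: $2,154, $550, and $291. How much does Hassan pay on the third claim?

$87.30

Claim 1 ($2,154): entire amount goes to the deductible. Cost to patient: $2,154. OOP to date $2,154.
Claim 2 ($550): deductible takes $196, $354 remains; patient's 30% is $106.20. Patient pays $302.20; OOP now $2,456.20.
Claim 3 ($291): deductible already satisfied, so patient's share is 30% × $291 = $87.30. Cost to patient: $87.30. OOP to date $2,543.50.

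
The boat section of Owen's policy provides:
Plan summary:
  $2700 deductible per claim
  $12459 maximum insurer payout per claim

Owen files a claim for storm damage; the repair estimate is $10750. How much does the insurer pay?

$8050

After the deductible, $10750 − $2700 = $8050 remains.
$8050 is within the $12459 limit, so the insurer pays $8050.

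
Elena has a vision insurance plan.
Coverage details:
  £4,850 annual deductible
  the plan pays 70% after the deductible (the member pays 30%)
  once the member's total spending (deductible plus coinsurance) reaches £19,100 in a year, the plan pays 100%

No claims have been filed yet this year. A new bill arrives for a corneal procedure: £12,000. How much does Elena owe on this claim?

£6,995

Nothing has been paid toward the £4,850 deductible, so the first £4,850 of this charge is applied there.
That leaves £12,000 − £4,850 = £7,150 for coinsurance.
30% of £7,150 = £2,145 falls to the member.
Member responsibility before any cap: £4,850 + £2,145 = £6,995.
Total out-of-pocket so far would be £0 + £6,995 = £6,995, below the £19,100 cap — no reduction.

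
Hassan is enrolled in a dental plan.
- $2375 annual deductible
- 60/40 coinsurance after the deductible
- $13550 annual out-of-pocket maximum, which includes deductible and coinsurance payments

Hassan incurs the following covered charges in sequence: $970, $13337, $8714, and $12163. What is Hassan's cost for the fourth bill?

Claim 1 — $970: all of it applies to the deductible. Cost to patient: $970. OOP to date $970.
Claim 2 — $13337: $1405 to deductible, leaving $11932; 40% of $11932 = $4772.80. Patient pays $6177.80; OOP now $7147.80.
Claim 3 — $8714: 40% coinsurance on $8714 = $3485.60. Patient owes $3485.60 (running OOP $10633.40).
Claim 4 — $12163: deductible already satisfied, so patient's share is 40% × $12163 = $4865.20. That would push OOP to $15498.60, over the $13550 cap, so patient pays $13550 − $10633.40 = $2916.60.

$2916.60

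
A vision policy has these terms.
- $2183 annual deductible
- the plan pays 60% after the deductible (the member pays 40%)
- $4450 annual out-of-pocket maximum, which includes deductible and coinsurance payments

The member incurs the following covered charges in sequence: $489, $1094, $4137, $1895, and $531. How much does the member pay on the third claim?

$2014.80

#1 ($489): all of it applies to the deductible. Member pays $489; OOP now $489.
#2 ($1094): all of it applies to the deductible. Member owes $1094 (running OOP $1583).
#3 ($4137): deductible takes $600, $3537 remains; member's 40% is $1414.80. Member owes $2014.80 (running OOP $3597.80).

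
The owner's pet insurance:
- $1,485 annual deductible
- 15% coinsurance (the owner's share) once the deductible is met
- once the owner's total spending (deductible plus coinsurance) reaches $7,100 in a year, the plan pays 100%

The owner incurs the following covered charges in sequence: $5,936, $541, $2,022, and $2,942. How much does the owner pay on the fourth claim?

$441.30

#1 ($5,936): $1,485 to deductible, leaving $4,451; owner's 15% is $667.65. Owner owes $2,152.65 (running OOP $2,152.65).
#2 ($541): deductible already satisfied, so owner's share is 15% × $541 = $81.15. Owner pays $81.15; OOP now $2,233.80.
#3 ($2,022): deductible already satisfied, so owner's share is 15% × $2,022 = $303.30. Owner pays $303.30; OOP now $2,537.10.
#4 ($2,942): deductible already satisfied, so owner's share is 15% × $2,942 = $441.30. Owner owes $441.30 (running OOP $2,978.40).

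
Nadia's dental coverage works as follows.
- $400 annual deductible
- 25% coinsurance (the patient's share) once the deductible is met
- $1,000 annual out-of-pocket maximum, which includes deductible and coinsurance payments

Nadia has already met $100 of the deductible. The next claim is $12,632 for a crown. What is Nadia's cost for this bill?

$900

Remaining deductible: $400 − $100 = $300.
The remaining $12,332 (= $12,632 − $300) moves to coinsurance.
Patient's 25% share of $12,332 is $3,083.
So the patient owes $300 + $3,083 = $3,383 before any cap.
That would bring total out-of-pocket to $3,483, past the $1,000 cap. The patient is capped at $1,000 − $100 = $900 on this claim.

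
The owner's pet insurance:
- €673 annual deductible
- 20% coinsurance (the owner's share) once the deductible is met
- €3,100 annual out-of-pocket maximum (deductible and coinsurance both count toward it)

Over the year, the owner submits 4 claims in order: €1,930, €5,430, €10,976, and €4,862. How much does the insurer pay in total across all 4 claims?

€20,098

Claim 1 — €1,930: €673 to deductible, leaving €1,257; coinsurance €1,257 × 20% = €251.40. Owner owes €924.40 (running OOP €924.40). Plan pays €1,930 − €924.40 = €1,005.60.
Claim 2 — €5,430: deductible already satisfied, so owner's share is 20% × €5,430 = €1,086. Owner owes €1,086 (running OOP €2,010.40). Plan pays €5,430 − €1,086 = €4,344.
Claim 3 — €10,976: 20% coinsurance on €10,976 = €2,195.20. That would push OOP to €4,205.60, over the €3,100 cap, so owner pays €3,100 − €2,010.40 = €1,089.60. Insurer: €10,976 − €1,089.60 = €9,886.40.
Claim 4 — €4,862: 20% coinsurance on €4,862 = €972.40. Adding that to €3,100 gives €4,072.40, past the €3,100 cap; owner pays only €3,100 − €3,100 = €0. Plan pays €4,862 − €0 = €4,862.
Insurer total: €1,005.60 + €4,344 + €9,886.40 + €4,862 = €20,098.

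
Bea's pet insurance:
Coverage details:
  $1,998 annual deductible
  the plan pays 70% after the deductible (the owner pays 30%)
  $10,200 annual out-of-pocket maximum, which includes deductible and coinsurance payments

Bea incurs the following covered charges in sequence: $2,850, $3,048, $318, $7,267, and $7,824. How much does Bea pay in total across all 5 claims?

$7,790.70

#1 ($2,850): deductible takes $1,998, $852 remains; owner's 30% is $255.60. Cost to owner: $2,253.60. OOP to date $2,253.60.
#2 ($3,048): deductible met; 30% of $3,048 = $914.40. Owner pays $914.40; OOP now $3,168.
#3 ($318): deductible already satisfied, so owner's share is 30% × $318 = $95.40. Owner pays $95.40; OOP now $3,263.40.
#4 ($7,267): deductible already satisfied, so owner's share is 30% × $7,267 = $2,180.10. Owner pays $2,180.10; OOP now $5,443.50.
#5 ($7,824): deductible already satisfied, so owner's share is 30% × $7,824 = $2,347.20. Owner pays $2,347.20; OOP now $7,790.70.
Summing the owner's payments: $2,253.60 + $914.40 + $95.40 + $2,180.10 + $2,347.20 = $7,790.70.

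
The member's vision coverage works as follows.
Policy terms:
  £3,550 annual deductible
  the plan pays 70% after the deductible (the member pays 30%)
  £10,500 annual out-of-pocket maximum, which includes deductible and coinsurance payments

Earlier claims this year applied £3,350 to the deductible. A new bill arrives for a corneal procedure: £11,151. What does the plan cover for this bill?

£3,350 of the £3,550 deductible is already met, leaving £200.
The remaining £10,951 (= £11,151 − £200) moves to coinsurance.
30% of £10,951 = £3,285.30 falls to the member.
That puts the member's cost at £200 + £3,285.30 = £3,485.30 before any cap.
Total out-of-pocket so far would be £3,350 + £3,485.30 = £6,835.30, below the £10,500 cap — no reduction.
The insurer covers the remainder: £11,151 − £3,485.30 = £7,665.70.

£7,665.70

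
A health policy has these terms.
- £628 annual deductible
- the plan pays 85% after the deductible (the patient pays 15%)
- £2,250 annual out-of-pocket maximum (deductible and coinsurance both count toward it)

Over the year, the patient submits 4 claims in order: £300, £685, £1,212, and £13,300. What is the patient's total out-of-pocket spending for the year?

Claim 1 (£300): all of it applies to the deductible. Patient pays £300; OOP now £300.
Claim 2 (£685): deductible takes £328, £357 remains; coinsurance £357 × 15% = £53.55. Patient pays £381.55; OOP now £681.55.
Claim 3 (£1,212): deductible met; 15% of £1,212 = £181.80. Patient owes £181.80 (running OOP £863.35).
Claim 4 (£13,300): deductible already satisfied, so patient's share is 15% × £13,300 = £1,995. That would push OOP to £2,858.35, over the £2,250 cap, so patient pays £2,250 − £863.35 = £1,386.65.
Summing the patient's payments: £300 + £381.55 + £181.80 + £1,386.65 = £2,250.

£2,250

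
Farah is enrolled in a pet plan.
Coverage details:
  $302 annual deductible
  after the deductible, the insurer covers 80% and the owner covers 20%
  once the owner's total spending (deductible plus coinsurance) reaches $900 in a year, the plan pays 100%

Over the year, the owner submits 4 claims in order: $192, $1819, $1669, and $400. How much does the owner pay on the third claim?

#1 ($192): all of it applies to the deductible. Owner owes $192 (running OOP $192).
#2 ($1819): deductible takes $110, $1709 remains; coinsurance $1709 × 20% = $341.80. Owner pays $451.80; OOP now $643.80.
#3 ($1669): 20% coinsurance on $1669 = $333.80. That would push OOP to $977.60, over the $900 cap, so owner pays $900 − $643.80 = $256.20.

$256.20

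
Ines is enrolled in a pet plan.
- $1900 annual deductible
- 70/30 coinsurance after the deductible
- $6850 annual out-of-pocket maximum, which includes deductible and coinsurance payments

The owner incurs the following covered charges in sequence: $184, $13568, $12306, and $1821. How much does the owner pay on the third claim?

#1 ($184): entire amount goes to the deductible. Owner pays $184; OOP now $184.
#2 ($13568): $1716 finishes the deductible; $11852 goes to coinsurance; coinsurance $11852 × 30% = $3555.60. Cost to owner: $5271.60. OOP to date $5455.60.
#3 ($12306): 30% coinsurance on $12306 = $3691.80. Adding that to $5455.60 gives $9147.40, past the $6850 cap; owner pays only $6850 − $5455.60 = $1394.40.

$1394.40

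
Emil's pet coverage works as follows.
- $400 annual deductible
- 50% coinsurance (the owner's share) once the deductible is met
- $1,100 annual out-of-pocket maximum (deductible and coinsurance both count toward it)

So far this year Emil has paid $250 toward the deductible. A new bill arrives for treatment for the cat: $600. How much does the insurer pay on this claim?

$225

Deductible still to meet: $400 − $250 = $150.
That leaves $600 − $150 = $450 for coinsurance.
50% of $450 = $225 falls to the owner.
So the owner owes $150 + $225 = $375 before any cap.
Year-to-date out-of-pocket becomes $250 + $375 = $625, still under the $1,100 maximum, so no cap applies.
The plan picks up $600 − $375 = $225.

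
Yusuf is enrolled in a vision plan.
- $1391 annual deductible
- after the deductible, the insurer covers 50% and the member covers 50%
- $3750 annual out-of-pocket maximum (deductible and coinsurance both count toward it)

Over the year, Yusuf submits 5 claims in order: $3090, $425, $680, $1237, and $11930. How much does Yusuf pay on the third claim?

#1 ($3090): $1391 to deductible, leaving $1699; 50% of $1699 = $849.50. Member owes $2240.50 (running OOP $2240.50).
#2 ($425): 50% coinsurance on $425 = $212.50. Cost to member: $212.50. OOP to date $2453.
#3 ($680): deductible already satisfied, so member's share is 50% × $680 = $340. Member pays $340; OOP now $2793.

$340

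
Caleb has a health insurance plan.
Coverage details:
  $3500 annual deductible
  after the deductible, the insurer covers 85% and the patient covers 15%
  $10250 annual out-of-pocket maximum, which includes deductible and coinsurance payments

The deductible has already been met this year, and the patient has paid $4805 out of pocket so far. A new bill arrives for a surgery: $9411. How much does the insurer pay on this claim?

With the deductible met, the entire $9411 is subject to coinsurance.
15% of $9411 = $1411.65 falls to the patient.
Total out-of-pocket so far would be $4805 + $1411.65 = $6216.65, below the $10250 cap — no reduction.
Insurer pays the balance: $9411 − $1411.65 = $7999.35.

$7999.35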